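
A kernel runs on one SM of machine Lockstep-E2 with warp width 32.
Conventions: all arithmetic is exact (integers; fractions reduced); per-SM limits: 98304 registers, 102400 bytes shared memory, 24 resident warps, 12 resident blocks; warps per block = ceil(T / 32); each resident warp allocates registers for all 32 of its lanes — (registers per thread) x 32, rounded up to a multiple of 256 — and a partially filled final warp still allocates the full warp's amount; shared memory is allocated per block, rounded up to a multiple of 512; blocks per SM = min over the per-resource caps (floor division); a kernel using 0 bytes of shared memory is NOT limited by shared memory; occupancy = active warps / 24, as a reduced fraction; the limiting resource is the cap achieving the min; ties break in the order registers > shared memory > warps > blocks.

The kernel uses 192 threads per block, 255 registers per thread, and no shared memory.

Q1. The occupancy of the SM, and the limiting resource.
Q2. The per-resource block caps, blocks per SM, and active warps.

Answer: occupancy 1/2, limited by registers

registers: 2 blocks
shared memory: no limit (kernel uses none)
warps: 4 blocks
blocks: 12 blocks

Answer: 2 blocks, 12 active warps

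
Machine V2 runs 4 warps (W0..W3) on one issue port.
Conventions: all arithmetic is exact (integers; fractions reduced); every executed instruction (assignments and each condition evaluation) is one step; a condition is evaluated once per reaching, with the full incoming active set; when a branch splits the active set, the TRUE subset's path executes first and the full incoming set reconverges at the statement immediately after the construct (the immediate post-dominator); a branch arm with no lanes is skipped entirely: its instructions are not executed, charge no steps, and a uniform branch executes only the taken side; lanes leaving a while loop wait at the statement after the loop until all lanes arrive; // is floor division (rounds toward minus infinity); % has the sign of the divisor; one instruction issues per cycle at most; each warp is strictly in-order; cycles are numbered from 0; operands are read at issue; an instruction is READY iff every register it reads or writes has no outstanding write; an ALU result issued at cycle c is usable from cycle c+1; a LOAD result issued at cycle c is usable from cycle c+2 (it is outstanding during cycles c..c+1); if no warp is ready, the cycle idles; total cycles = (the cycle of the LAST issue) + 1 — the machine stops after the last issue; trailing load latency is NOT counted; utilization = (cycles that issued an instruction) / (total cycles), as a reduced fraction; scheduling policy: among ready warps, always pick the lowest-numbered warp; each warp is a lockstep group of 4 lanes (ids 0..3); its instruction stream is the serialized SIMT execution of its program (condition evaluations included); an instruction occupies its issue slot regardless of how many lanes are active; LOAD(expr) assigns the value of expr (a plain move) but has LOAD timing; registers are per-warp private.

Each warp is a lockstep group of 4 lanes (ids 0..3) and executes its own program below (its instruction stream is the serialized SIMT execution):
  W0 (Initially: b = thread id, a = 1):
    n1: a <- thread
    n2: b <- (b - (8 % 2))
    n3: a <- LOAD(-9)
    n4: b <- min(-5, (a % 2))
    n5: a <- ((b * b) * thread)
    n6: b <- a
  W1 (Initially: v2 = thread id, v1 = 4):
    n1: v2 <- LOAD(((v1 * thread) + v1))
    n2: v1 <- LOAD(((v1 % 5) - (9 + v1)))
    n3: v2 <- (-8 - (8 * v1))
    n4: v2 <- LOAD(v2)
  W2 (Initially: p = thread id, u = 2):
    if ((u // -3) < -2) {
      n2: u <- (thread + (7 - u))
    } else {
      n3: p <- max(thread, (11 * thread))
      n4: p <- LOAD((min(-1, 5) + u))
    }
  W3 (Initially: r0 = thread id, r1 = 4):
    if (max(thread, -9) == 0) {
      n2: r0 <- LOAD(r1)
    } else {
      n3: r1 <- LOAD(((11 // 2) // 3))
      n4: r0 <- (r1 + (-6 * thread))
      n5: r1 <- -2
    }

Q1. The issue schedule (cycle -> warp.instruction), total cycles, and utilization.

cycle 0: W0.I0
cycle 1: W0.I1
cycle 2: W0.I2
cycle 3: W1.I0
cycle 4: W0.I3
cycle 5: W0.I4
cycle 6: W0.I5
cycle 7: W1.I1
cycle 8: W2.I0
cycle 9: W1.I2
cycle 10: W1.I3
cycle 11: W2.I1
cycle 12: W2.I2
cycle 13: W3.I0
cycle 14: W3.I1
cycle 15: W3.I2
cycle 16: idle
cycle 17: W3.I3
cycle 18: W3.I4

Answer: 19 cycles, utilization 18/19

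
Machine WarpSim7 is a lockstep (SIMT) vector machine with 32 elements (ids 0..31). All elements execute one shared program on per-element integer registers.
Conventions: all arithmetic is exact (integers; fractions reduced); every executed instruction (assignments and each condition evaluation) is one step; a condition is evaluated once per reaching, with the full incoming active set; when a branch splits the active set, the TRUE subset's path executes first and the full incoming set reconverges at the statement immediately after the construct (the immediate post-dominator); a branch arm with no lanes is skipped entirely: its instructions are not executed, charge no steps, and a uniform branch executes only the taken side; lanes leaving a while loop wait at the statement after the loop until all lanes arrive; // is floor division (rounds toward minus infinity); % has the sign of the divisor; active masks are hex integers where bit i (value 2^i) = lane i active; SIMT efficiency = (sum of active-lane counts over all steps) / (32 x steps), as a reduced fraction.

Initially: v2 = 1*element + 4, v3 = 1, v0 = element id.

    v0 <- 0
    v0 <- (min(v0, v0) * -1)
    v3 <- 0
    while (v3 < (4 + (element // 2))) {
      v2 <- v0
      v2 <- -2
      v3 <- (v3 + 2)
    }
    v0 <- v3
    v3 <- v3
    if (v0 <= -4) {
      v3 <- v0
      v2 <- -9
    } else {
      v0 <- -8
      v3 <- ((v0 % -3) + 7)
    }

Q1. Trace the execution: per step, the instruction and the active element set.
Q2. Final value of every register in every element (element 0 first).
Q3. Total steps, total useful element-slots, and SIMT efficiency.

step 0: v0 <- 0                      0xffffffff
step 1: v0 <- (min(v0, v0) * -1)     0xffffffff
step 2: v3 <- 0                      0xffffffff
step 3: eval (v3 < (4 + (element // 2))) 0xffffffff
step 4: v2 <- v0                     0xffffffff
step 5: v2 <- -2                     0xffffffff
step 6: v3 <- (v3 + 2)               0xffffffff
step 7: eval (v3 < (4 + (element // 2))) 0xffffffff
step 8: v2 <- v0                     0xffffffff
step 9: v2 <- -2                     0xffffffff
step 10: v3 <- (v3 + 2)               0xffffffff
step 11: eval (v3 < (4 + (element // 2))) 0xffffffff
step 12: v2 <- v0                     0xfffffffc
step 13: v2 <- -2                     0xfffffffc
step 14: v3 <- (v3 + 2)               0xfffffffc
step 15: eval (v3 < (4 + (element // 2))) 0xfffffffc
step 16: v2 <- v0                     0xffffffc0
step 17: v2 <- -2                     0xffffffc0
step 18: v3 <- (v3 + 2)               0xffffffc0
step 19: eval (v3 < (4 + (element // 2))) 0xffffffc0
step 20: v2 <- v0                     0xfffffc00
step 21: v2 <- -2                     0xfffffc00
step 22: v3 <- (v3 + 2)               0xfffffc00
step 23: eval (v3 < (4 + (element // 2))) 0xfffffc00
step 24: v2 <- v0                     0xffffc000
step 25: v2 <- -2                     0xffffc000
step 26: v3 <- (v3 + 2)               0xffffc000
step 27: eval (v3 < (4 + (element // 2))) 0xffffc000
step 28: v2 <- v0                     0xfffc0000
step 29: v2 <- -2                     0xfffc0000
step 30: v3 <- (v3 + 2)               0xfffc0000
step 31: eval (v3 < (4 + (element // 2))) 0xfffc0000
step 32: v2 <- v0                     0xffc00000
step 33: v2 <- -2                     0xffc00000
step 34: v3 <- (v3 + 2)               0xffc00000
step 35: eval (v3 < (4 + (element // 2))) 0xffc00000
step 36: v2 <- v0                     0xfc000000
step 37: v2 <- -2                     0xfc000000
step 38: v3 <- (v3 + 2)               0xfc000000
step 39: eval (v3 < (4 + (element // 2))) 0xfc000000
step 40: v2 <- v0                     0xc0000000
step 41: v2 <- -2                     0xc0000000
step 42: v3 <- (v3 + 2)               0xc0000000
step 43: eval (v3 < (4 + (element // 2))) 0xc0000000
step 44: v0 <- v3                     0xffffffff
step 45: v3 <- v3                     0xffffffff
step 46: eval (v0 <= -4)              0xffffffff
step 47: v0 <- -8                     0xffffffff
step 48: v3 <- ((v0 % -3) + 7)        0xffffffff

Answer: 49 steps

v2: -2,-2,-2,-2,-2,-2,-2,-2,-2,-2,-2,-2,-2,-2,-2,-2,-2,-2,-2,-2,-2,-2,-2,-2,-2,-2,-2,-2,-2,-2,-2,-2
v3: 5,5,5,5,5,5,5,5,5,5,5,5,5,5,5,5,5,5,5,5,5,5,5,5,5,5,5,5,5,5,5,5
v0: -8,-8,-8,-8,-8,-8,-8,-8,-8,-8,-8,-8,-8,-8,-8,-8,-8,-8,-8,-8,-8,-8,-8,-8,-8,-8,-8,-8,-8,-8,-8,-8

steps = 49; useful = 1056; efficiency = 1056/1568 = 33/49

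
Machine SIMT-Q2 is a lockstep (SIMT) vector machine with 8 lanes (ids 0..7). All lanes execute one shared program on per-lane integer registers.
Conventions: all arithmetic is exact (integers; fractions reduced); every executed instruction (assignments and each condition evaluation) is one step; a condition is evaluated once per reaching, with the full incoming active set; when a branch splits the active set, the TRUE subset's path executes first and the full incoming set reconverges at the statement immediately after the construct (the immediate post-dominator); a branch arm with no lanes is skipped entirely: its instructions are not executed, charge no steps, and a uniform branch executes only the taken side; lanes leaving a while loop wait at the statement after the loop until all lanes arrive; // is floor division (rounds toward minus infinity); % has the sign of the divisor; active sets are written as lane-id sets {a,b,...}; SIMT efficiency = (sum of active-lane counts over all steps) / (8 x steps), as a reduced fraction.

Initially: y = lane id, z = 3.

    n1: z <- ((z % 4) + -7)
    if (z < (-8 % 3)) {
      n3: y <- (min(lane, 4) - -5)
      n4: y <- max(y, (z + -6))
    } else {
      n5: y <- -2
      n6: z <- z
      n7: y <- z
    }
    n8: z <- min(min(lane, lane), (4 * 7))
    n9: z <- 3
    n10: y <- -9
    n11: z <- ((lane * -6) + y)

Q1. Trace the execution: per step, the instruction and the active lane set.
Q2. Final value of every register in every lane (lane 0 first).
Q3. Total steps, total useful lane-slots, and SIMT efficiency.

step 0: z <- ((z % 4) + -7)          {0,1,2,3,4,5,6,7}
step 1: eval (z < (-8 % 3))          {0,1,2,3,4,5,6,7}
step 2: y <- (min(lane, 4) - -5)     {0,1,2,3,4,5,6,7}
step 3: y <- max(y, (z + -6))        {0,1,2,3,4,5,6,7}
step 4: z <- min(min(lane, lane), (4 * 7)) {0,1,2,3,4,5,6,7}
step 5: z <- 3                       {0,1,2,3,4,5,6,7}
step 6: y <- -9                      {0,1,2,3,4,5,6,7}
step 7: z <- ((lane * -6) + y)       {0,1,2,3,4,5,6,7}

Answer: 8 steps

y: -9,-9,-9,-9,-9,-9,-9,-9
z: -9,-15,-21,-27,-33,-39,-45,-51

steps = 8; useful = 64; efficiency = 64/64 = 1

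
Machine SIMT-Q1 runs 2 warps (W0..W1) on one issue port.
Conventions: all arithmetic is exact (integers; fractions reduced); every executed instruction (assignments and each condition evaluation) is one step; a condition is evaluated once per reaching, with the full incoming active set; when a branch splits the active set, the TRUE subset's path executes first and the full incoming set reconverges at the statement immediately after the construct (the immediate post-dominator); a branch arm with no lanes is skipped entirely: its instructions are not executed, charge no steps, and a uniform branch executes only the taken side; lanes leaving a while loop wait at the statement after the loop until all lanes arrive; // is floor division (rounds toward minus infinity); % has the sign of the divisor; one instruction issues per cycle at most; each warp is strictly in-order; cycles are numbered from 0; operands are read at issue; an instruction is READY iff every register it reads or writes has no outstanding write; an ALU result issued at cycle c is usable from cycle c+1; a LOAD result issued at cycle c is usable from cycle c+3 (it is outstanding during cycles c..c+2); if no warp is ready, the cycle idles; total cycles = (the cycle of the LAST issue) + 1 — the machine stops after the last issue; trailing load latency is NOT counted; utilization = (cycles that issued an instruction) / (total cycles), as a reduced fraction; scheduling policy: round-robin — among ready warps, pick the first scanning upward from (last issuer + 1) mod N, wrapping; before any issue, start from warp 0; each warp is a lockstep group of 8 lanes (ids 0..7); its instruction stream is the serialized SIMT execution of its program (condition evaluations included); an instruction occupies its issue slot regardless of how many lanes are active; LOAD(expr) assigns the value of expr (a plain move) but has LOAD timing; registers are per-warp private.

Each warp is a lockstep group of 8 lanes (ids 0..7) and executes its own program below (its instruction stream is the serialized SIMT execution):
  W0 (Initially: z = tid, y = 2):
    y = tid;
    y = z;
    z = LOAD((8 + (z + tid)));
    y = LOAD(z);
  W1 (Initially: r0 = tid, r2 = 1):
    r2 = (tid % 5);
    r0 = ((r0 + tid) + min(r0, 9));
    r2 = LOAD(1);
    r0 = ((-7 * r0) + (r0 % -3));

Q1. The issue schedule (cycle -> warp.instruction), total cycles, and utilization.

cycle 0: W0.I0
cycle 1: W1.I0
cycle 2: W0.I1
cycle 3: W1.I1
cycle 4: W0.I2
cycle 5: W1.I2
cycle 6: W1.I3
cycle 7: W0.I3

Answer: 8 cycles, utilization 1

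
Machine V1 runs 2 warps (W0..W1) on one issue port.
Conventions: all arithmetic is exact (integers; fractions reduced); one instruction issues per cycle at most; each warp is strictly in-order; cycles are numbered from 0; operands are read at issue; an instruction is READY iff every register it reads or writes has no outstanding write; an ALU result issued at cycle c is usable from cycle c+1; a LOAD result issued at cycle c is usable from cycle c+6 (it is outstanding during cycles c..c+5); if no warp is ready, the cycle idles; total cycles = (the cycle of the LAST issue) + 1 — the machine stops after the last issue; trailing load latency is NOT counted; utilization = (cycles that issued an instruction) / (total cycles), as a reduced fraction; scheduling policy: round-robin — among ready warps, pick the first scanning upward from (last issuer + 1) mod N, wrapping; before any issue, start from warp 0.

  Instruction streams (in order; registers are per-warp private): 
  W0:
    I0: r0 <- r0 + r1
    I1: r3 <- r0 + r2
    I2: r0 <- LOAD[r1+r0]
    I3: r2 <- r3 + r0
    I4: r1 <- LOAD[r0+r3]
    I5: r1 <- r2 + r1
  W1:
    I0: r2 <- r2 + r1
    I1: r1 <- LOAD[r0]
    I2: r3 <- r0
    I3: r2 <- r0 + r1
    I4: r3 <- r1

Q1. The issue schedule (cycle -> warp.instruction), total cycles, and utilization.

cycle 0: W0.I0
cycle 1: W1.I0
cycle 2: W0.I1
cycle 3: W1.I1
cycle 4: W0.I2
cycle 5: W1.I2
cycle 6: idle
cycle 7: idle
cycle 8: idle
cycle 9: W1.I3
cycle 10: W0.I3
cycle 11: W1.I4
cycle 12: W0.I4
cycle 13: idle
cycle 14: idle
cycle 15: idle
cycle 16: idle
cycle 17: idle
cycle 18: W0.I5

Answer: 19 cycles, utilization 11/19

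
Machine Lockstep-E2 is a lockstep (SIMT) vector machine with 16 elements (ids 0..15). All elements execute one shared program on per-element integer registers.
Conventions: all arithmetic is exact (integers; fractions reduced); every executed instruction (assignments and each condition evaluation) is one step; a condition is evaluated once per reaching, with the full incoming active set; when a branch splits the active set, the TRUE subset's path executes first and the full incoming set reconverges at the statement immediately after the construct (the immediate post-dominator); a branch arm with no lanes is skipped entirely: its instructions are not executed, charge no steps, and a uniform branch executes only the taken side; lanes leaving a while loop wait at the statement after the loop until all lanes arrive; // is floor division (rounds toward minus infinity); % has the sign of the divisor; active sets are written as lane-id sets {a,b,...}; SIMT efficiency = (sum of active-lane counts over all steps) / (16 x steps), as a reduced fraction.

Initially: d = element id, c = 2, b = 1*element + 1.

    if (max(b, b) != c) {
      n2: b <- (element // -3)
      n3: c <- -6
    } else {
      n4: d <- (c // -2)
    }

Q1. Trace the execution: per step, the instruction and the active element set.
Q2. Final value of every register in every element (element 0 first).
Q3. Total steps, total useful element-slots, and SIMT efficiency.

step 0: eval (max(b, b) != c)        {0,1,2,3,4,5,6,7,8,9,10,11,12,13,14,15}
step 1: b <- (element // -3)         {0,2,3,4,5,6,7,8,9,10,11,12,13,14,15}
step 2: c <- -6                      {0,2,3,4,5,6,7,8,9,10,11,12,13,14,15}
step 3: d <- (c // -2)               {1}

Answer: 4 steps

d: 0,-1,2,3,4,5,6,7,8,9,10,11,12,13,14,15
c: -6,2,-6,-6,-6,-6,-6,-6,-6,-6,-6,-6,-6,-6,-6,-6
b: 0,2,-1,-1,-2,-2,-2,-3,-3,-3,-4,-4,-4,-5,-5,-5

steps = 4; useful = 47; efficiency = 47/64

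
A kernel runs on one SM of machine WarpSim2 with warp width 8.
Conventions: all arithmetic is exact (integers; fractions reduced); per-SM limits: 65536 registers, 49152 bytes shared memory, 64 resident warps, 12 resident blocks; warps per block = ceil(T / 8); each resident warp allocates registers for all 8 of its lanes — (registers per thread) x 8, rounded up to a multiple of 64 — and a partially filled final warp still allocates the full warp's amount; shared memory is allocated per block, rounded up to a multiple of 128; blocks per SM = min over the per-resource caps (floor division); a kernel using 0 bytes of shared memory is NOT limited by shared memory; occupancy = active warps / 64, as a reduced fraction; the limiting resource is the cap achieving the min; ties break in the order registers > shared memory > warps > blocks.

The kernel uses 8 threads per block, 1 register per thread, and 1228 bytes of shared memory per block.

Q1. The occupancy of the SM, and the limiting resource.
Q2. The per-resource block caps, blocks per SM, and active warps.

Answer: occupancy 3/16, limited by blocks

registers: 1024 blocks
shared memory: 38 blocks
warps: 64 blocks
blocks: 12 blocks

Answer: 12 blocks, 12 active warps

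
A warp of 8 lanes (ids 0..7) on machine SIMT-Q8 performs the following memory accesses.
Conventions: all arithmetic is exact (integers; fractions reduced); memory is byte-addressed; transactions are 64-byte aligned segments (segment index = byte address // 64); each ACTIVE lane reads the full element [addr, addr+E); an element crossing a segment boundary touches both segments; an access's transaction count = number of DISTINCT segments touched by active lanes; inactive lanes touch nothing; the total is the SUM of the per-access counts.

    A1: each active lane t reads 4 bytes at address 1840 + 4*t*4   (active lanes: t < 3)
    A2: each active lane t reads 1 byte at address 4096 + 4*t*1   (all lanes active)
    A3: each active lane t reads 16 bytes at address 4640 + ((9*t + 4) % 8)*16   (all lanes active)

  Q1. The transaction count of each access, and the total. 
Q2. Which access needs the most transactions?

A1: 2 transactions
A2: 1 transaction
A3: 3 transactions

Answer: 2,1,3; total 6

Answer: A3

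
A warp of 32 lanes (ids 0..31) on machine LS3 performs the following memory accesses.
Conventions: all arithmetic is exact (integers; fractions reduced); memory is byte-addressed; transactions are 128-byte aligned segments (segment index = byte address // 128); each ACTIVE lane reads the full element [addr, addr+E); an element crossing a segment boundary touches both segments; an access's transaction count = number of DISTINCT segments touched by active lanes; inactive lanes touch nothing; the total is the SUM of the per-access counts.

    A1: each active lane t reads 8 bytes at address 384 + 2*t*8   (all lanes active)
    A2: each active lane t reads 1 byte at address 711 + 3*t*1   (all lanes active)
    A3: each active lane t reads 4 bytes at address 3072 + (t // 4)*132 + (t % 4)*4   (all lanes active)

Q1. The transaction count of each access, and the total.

A1: 4 transactions
A2: 2 transactions
A3: 8 transactions

Answer: 4,2,8; total 14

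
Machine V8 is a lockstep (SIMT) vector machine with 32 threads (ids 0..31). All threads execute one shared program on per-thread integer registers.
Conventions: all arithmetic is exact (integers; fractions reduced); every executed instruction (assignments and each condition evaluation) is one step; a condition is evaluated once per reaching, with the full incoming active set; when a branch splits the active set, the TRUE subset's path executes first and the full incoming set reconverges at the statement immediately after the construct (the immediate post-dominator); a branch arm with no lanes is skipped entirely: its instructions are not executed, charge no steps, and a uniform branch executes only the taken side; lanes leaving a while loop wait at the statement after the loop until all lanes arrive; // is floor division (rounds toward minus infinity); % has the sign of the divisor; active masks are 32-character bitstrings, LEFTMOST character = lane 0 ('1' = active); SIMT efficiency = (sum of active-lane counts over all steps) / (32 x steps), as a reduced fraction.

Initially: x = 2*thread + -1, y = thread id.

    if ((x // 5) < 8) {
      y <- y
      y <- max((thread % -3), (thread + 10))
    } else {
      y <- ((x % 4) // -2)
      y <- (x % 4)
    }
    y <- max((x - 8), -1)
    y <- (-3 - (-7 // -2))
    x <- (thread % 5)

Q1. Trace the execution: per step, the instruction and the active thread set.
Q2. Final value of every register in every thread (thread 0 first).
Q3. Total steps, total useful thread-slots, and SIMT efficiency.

step 0: eval ((x // 5) < 8)          11111111111111111111111111111111
step 1: y <- y                       11111111111111111111100000000000
step 2: y <- max((thread % -3), (thread + 10)) 11111111111111111111100000000000
step 3: y <- ((x % 4) // -2)         00000000000000000000011111111111
step 4: y <- (x % 4)                 00000000000000000000011111111111
step 5: y <- max((x - 8), -1)        11111111111111111111111111111111
step 6: y <- (-3 - (-7 // -2))       11111111111111111111111111111111
step 7: x <- (thread % 5)            11111111111111111111111111111111

Answer: 8 steps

x: 0,1,2,3,4,0,1,2,3,4,0,1,2,3,4,0,1,2,3,4,0,1,2,3,4,0,1,2,3,4,0,1
y: -6,-6,-6,-6,-6,-6,-6,-6,-6,-6,-6,-6,-6,-6,-6,-6,-6,-6,-6,-6,-6,-6,-6,-6,-6,-6,-6,-6,-6,-6,-6,-6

steps = 8; useful = 192; efficiency = 192/256 = 3/4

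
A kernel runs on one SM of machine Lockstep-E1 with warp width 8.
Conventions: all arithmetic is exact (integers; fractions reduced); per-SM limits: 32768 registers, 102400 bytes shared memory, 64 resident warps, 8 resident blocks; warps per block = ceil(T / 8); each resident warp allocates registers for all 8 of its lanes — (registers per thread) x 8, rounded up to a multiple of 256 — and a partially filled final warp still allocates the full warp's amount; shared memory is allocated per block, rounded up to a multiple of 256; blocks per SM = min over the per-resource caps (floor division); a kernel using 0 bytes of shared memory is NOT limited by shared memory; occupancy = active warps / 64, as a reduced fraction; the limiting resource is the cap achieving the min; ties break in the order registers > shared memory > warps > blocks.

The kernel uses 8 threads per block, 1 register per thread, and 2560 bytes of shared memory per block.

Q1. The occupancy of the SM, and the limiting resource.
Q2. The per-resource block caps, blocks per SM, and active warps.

Answer: occupancy 1/8, limited by blocks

registers: 128 blocks
shared memory: 40 blocks
warps: 64 blocks
blocks: 8 blocks

Answer: 8 blocks, 8 active warps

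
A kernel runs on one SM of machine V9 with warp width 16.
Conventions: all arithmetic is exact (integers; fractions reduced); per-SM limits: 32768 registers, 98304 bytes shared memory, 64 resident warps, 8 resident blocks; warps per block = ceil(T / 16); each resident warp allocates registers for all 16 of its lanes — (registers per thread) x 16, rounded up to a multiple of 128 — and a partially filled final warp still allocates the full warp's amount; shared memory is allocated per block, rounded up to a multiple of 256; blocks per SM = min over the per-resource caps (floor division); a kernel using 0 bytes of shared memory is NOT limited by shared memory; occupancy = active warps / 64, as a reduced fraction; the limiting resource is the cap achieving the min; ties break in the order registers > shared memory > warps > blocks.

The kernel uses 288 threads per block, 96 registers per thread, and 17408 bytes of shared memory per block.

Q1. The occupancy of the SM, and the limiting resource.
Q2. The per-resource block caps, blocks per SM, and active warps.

Answer: occupancy 9/32, limited by registers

registers: 1 block
shared memory: 5 blocks
warps: 3 blocks
blocks: 8 blocks

Answer: 1 block, 18 active warps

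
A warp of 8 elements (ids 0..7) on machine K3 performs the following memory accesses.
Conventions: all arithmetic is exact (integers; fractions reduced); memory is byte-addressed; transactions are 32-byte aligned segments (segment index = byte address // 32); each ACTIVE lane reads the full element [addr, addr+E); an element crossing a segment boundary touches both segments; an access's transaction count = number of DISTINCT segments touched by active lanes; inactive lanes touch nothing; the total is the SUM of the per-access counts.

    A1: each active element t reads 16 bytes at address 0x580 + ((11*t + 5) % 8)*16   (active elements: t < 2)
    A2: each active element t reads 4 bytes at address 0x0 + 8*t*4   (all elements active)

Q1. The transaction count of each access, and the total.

A1: 2 transactions
A2: 8 transactions

Answer: 2,8; total 10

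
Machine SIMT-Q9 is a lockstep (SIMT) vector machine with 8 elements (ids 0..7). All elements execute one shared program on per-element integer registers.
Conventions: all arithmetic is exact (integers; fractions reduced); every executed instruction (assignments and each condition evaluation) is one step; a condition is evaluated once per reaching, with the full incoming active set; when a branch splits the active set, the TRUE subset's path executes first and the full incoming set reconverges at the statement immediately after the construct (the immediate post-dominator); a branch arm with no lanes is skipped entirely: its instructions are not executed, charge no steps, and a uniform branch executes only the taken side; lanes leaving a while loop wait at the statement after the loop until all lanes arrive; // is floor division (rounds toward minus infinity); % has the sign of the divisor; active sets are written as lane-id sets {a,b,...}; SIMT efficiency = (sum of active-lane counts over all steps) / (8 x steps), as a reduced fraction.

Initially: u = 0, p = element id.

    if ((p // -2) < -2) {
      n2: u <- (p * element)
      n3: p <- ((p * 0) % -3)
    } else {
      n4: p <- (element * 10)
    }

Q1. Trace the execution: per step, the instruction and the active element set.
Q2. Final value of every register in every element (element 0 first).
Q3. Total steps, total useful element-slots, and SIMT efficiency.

step 0: eval ((p // -2) < -2)        {0,1,2,3,4,5,6,7}
step 1: u <- (p * element)           {5,6,7}
step 2: p <- ((p * 0) % -3)          {5,6,7}
step 3: p <- (element * 10)          {0,1,2,3,4}

Answer: 4 steps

u: 0,0,0,0,0,25,36,49
p: 0,10,20,30,40,0,0,0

steps = 4; useful = 19; efficiency = 19/32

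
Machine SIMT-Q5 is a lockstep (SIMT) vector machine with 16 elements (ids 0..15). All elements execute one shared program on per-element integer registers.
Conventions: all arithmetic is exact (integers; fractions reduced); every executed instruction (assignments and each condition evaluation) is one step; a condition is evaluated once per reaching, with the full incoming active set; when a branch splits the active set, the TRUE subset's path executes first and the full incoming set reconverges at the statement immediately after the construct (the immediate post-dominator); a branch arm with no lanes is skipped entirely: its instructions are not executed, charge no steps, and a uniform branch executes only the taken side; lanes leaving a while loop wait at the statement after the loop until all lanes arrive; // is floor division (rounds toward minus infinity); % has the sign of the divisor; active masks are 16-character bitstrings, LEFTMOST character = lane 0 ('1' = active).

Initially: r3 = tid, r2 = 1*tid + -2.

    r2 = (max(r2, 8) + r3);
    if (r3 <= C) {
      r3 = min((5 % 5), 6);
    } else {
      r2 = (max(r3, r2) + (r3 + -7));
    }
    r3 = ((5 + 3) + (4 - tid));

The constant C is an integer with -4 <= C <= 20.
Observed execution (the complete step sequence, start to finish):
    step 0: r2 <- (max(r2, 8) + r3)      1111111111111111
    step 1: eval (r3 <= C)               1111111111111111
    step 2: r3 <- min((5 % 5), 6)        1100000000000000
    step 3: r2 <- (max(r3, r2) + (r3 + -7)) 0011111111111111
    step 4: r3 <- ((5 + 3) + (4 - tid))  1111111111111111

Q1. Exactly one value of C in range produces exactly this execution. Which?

Answer: C = 1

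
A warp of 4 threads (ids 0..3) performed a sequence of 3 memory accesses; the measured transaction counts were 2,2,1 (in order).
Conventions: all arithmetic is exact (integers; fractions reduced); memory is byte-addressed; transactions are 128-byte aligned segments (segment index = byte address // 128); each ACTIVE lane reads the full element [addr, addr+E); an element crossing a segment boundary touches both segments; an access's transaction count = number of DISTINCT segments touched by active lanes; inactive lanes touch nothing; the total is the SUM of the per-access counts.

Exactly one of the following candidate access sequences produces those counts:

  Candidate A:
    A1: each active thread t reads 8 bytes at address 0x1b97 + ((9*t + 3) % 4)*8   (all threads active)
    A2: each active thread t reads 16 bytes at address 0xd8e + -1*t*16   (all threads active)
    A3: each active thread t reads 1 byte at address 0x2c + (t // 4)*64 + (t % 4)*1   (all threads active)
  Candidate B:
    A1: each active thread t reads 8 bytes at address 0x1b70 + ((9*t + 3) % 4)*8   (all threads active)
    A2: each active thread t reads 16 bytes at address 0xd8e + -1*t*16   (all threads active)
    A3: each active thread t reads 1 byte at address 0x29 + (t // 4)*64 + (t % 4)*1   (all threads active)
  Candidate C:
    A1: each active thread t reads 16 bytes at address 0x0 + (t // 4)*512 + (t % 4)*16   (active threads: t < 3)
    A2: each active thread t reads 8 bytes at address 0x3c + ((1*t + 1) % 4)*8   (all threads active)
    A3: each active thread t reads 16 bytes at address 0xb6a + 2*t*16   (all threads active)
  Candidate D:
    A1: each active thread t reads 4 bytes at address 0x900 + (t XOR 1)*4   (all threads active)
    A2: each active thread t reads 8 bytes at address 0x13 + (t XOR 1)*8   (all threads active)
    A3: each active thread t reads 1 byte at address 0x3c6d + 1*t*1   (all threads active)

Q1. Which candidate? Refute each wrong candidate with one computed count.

A: A1 gives 1 transaction, not 2
C: A1 gives 1 transaction, not 2
D: A1 gives 1 transaction, not 2
B: all counts match (2,2,1)

Answer: B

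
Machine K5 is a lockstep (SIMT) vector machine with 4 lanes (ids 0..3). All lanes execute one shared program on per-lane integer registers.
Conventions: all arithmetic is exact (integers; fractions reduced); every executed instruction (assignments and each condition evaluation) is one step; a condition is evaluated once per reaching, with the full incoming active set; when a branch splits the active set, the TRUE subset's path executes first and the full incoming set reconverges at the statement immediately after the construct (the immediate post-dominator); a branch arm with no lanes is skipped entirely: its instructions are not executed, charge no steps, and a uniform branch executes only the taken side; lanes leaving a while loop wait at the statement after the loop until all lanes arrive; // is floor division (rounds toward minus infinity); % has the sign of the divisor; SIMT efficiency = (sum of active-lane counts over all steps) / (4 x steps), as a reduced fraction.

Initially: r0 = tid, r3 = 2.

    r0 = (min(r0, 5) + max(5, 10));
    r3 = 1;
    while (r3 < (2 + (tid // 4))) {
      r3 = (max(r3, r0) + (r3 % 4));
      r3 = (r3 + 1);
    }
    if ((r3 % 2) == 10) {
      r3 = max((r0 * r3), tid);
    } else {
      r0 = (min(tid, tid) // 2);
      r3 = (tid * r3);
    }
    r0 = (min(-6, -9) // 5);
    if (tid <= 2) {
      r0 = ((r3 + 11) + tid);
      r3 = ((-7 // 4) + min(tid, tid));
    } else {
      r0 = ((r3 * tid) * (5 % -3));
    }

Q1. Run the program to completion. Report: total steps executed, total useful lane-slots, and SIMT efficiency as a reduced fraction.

Answer: 14 steps, 51 useful, 51/56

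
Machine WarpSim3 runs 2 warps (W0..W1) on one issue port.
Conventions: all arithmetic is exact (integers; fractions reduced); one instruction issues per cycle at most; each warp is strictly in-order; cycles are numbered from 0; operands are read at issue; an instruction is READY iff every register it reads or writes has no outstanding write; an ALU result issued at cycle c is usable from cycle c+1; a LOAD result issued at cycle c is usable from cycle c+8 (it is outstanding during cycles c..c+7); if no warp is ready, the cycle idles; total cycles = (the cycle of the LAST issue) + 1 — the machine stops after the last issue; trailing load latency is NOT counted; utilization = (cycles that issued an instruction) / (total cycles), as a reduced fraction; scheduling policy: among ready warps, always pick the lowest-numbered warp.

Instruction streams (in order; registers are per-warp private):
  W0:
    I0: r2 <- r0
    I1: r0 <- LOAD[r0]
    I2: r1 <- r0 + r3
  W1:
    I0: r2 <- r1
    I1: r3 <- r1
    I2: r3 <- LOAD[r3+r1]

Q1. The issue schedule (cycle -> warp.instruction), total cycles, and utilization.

cycle 0: W0.I0
cycle 1: W0.I1
cycle 2: W1.I0
cycle 3: W1.I1
cycle 4: W1.I2
cycle 5: idle
cycle 6: idle
cycle 7: idle
cycle 8: idle
cycle 9: W0.I2

Answer: 10 cycles, utilization 3/5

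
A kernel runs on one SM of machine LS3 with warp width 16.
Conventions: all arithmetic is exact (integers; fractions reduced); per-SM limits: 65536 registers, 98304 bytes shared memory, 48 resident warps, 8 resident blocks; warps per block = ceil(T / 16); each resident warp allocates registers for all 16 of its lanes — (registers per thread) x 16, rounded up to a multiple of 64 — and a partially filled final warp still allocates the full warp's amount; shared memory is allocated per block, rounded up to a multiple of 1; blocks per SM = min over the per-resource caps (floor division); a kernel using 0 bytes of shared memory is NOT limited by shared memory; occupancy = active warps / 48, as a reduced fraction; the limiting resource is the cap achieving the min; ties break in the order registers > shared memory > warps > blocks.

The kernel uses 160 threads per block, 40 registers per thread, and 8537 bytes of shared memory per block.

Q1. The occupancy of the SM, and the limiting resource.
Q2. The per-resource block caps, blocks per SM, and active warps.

Answer: occupancy 5/6, limited by warps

registers: 10 blocks
shared memory: 11 blocks
warps: 4 blocks
blocks: 8 blocks

Answer: 4 blocks, 40 active warps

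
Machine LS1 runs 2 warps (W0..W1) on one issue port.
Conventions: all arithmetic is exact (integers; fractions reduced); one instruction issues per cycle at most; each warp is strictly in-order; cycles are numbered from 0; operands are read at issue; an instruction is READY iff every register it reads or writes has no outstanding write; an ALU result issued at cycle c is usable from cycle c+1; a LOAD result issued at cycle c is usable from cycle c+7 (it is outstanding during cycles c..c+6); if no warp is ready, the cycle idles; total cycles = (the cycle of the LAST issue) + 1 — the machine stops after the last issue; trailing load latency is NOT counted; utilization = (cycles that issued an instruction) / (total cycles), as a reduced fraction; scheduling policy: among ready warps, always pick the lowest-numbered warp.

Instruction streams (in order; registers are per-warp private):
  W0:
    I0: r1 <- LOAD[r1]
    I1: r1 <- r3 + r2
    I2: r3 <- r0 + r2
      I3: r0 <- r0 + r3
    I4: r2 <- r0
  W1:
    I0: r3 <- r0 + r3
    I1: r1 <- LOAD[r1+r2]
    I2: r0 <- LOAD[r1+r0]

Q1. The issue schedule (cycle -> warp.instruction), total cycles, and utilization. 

cycle 0: W0.I0
cycle 1: W1.I0
cycle 2: W1.I1
cycle 3: idle
cycle 4: idle
cycle 5: idle
cycle 6: idle
cycle 7: W0.I1
cycle 8: W0.I2
cycle 9: W0.I3
cycle 10: W0.I4
cycle 11: W1.I2

Answer: 12 cycles, utilization 2/3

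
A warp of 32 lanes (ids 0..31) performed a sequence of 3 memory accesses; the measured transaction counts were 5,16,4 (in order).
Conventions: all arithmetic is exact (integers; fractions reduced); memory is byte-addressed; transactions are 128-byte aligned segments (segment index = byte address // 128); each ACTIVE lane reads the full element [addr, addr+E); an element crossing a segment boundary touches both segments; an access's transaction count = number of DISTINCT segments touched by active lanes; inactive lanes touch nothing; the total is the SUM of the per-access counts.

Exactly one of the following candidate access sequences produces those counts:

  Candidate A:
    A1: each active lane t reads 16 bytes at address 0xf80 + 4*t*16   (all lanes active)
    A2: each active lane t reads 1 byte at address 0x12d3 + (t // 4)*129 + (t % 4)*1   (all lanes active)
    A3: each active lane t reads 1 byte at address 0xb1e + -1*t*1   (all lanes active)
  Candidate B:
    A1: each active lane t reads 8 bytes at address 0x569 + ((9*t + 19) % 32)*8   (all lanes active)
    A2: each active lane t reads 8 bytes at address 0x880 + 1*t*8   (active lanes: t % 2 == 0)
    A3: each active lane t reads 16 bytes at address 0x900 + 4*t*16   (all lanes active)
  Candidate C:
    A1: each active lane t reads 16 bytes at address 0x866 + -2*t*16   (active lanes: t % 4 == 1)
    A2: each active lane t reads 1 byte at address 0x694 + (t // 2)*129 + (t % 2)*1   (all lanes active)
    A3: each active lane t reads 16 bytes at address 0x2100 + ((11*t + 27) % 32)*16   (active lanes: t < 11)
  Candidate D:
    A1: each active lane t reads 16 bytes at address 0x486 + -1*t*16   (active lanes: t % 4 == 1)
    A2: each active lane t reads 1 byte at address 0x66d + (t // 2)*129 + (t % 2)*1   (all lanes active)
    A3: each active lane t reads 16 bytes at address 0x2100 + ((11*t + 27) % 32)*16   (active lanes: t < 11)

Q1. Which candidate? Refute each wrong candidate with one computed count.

A: A1 gives 16 transactions, not 5
B: A1 gives 3 transactions, not 5
C: A1 gives 8 transactions, not 5
D: all counts match (5,16,4)

Answer: D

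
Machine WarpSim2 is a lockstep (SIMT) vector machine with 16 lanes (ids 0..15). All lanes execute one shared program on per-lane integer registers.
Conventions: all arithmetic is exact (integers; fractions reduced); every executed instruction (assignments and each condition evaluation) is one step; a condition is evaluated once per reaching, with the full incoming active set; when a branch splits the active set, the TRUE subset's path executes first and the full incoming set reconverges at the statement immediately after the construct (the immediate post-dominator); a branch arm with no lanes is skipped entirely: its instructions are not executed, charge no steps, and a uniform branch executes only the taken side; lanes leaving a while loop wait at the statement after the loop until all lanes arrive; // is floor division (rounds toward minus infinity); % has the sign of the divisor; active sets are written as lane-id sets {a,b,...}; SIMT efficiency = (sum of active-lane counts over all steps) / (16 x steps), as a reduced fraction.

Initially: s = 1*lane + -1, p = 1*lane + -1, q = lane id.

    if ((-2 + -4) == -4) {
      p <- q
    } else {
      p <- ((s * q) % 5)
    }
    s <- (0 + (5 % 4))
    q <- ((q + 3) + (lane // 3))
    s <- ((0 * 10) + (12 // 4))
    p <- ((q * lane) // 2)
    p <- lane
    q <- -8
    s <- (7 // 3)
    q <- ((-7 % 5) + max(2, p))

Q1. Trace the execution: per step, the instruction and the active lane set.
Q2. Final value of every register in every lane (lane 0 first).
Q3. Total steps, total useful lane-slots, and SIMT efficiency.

step 0: eval ((-2 + -4) == -4)       {0,1,2,3,4,5,6,7,8,9,10,11,12,13,14,15}
step 1: p <- ((s * q) % 5)           {0,1,2,3,4,5,6,7,8,9,10,11,12,13,14,15}
step 2: s <- (0 + (5 % 4))           {0,1,2,3,4,5,6,7,8,9,10,11,12,13,14,15}
step 3: q <- ((q + 3) + (lane // 3)) {0,1,2,3,4,5,6,7,8,9,10,11,12,13,14,15}
step 4: s <- ((0 * 10) + (12 // 4))  {0,1,2,3,4,5,6,7,8,9,10,11,12,13,14,15}
step 5: p <- ((q * lane) // 2)       {0,1,2,3,4,5,6,7,8,9,10,11,12,13,14,15}
step 6: p <- lane                    {0,1,2,3,4,5,6,7,8,9,10,11,12,13,14,15}
step 7: q <- -8                      {0,1,2,3,4,5,6,7,8,9,10,11,12,13,14,15}
step 8: s <- (7 // 3)                {0,1,2,3,4,5,6,7,8,9,10,11,12,13,14,15}
step 9: q <- ((-7 % 5) + max(2, p))  {0,1,2,3,4,5,6,7,8,9,10,11,12,13,14,15}

Answer: 10 steps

s: 2,2,2,2,2,2,2,2,2,2,2,2,2,2,2,2
p: 0,1,2,3,4,5,6,7,8,9,10,11,12,13,14,15
q: 5,5,5,6,7,8,9,10,11,12,13,14,15,16,17,18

steps = 10; useful = 160; efficiency = 160/160 = 1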